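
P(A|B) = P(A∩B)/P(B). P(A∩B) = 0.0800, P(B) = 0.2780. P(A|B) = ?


P(A|B) = 0.0800/0.2780 = 0.2878

P(A|B) = 0.2878


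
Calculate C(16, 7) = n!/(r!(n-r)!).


C(16,7) = 16!/(7! × 9!)
= 20922789888000/(5040 × 362880)
= 11440

C(16,7) = 11440


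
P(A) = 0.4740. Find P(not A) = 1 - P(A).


P(not A) = 1 - 0.4740 = 0.5260

P(not A) = 0.5260


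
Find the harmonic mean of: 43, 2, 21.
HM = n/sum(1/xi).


Sum of reciprocals = 1/43 + 1/2 + 1/21 = 0.570875
HM = 3/0.570875 = 5.2551

HM = 5.2551


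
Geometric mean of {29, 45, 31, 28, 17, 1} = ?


Product = 29 × 45 × 31 × 28 × 17 × 1 = 19256580
GM = 19256580^(1/6) = 16.3718

GM = 16.3718


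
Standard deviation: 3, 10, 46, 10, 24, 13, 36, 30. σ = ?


Mean = 21.5000
Variance = 196.0000
SD = sqrt(196.0000) = 14.0000

SD = 14.0000


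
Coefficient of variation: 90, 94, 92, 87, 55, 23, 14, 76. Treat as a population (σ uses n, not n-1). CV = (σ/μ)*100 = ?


Mean = 66.3750
SD = 30.1037
CV = (30.1037/66.3750)*100 = 45.3540%

CV = 45.3540%


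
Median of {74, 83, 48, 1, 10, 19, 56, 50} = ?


Sorted: 1, 10, 19, 48, 50, 56, 74, 83
n = 8 (even)
Middle values: 48 and 50
Median = (48+50)/2 = 49.0000

Median = 49.0000


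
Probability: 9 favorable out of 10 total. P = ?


P = 9/10 = 0.9000

P = 0.9000


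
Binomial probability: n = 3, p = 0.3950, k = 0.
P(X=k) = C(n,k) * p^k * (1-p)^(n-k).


C(3,0) = 1
p^0 = 1.000000
(1-p)^3 = 0.221445
P = 1 * 1.000000 * 0.221445 = 0.2214

P(X=0) = 0.2214


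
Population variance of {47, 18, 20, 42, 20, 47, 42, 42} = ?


Mean = 34.7500
Squared deviations: 150.0625, 280.5625, 217.5625, 52.5625, 217.5625, 150.0625, 52.5625, 52.5625
Sum = 1173.5000
Variance = 1173.5000/8 = 146.6875

Variance = 146.6875


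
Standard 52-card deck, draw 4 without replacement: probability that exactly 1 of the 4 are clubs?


Hypergeometric: P(X=1) = C(13,1)·C(39,3) / C(52,4)
= 13 × 9139 / 270725
= 118807/270725 = 0.4388

P = 0.4388


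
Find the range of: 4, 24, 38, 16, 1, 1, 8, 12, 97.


Max = 97, Min = 1
Range = 97 - 1 = 96

Range = 96


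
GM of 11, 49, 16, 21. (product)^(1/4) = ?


Product = 11 × 49 × 16 × 21 = 181104
GM = 181104^(1/4) = 20.6292

GM = 20.6292


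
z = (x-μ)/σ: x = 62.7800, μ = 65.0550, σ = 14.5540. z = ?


z = (62.7800 - 65.0550)/14.5540
= -2.2750/14.5540
= -0.1563

z = -0.1563


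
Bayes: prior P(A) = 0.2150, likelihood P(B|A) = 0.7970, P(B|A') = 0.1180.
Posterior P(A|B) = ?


P(B) = P(B|A)*P(A) + P(B|A')*P(A')
= 0.7970*0.2150 + 0.1180*0.7850
= 0.171355 + 0.092630 = 0.263985
P(A|B) = 0.171355/0.263985 = 0.6491

P(A|B) = 0.6491


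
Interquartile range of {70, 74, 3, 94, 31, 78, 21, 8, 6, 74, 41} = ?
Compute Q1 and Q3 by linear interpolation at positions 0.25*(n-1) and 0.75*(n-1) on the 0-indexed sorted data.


Sorted: 3, 6, 8, 21, 31, 41, 70, 74, 74, 78, 94
Q1 (25th %ile) = 14.5000
Q3 (75th %ile) = 74.0000
IQR = 74.0000 - 14.5000 = 59.5000

IQR = 59.5000


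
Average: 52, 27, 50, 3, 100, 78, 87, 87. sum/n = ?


Sum = 52 + 27 + 50 + 3 + 100 + 78 + 87 + 87 = 484
n = 8
Mean = 484/8 = 60.5000

Mean = 60.5000


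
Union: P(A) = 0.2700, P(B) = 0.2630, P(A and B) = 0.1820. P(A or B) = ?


P(A∪B) = 0.2700 + 0.2630 - 0.1820
= 0.5330 - 0.1820
= 0.3510

P(A∪B) = 0.3510


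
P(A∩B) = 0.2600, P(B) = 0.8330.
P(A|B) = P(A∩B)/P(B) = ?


P(A|B) = 0.2600/0.8330 = 0.3121

P(A|B) = 0.3121


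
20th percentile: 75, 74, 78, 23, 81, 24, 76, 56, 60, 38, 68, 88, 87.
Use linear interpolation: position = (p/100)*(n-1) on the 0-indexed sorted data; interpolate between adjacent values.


Sorted: 23, 24, 38, 56, 60, 68, 74, 75, 76, 78, 81, 87, 88
n = 13
Index = 20/100 * 12 = 2.4000
Lower = data[2] = 38, Upper = data[3] = 56
P20 = 38 + 0.4000*(18) = 45.2000

P20 = 45.2000


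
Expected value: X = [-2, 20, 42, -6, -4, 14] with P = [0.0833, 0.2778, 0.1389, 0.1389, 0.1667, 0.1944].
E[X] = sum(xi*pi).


E[X] = -2*0.0833 + 20*0.2778 + 42*0.1389 - 6*0.1389 - 4*0.1667 + 14*0.1944
= -0.1666 + 5.5560 + 5.8338 - 0.8334 - 0.6668 + 2.7216
= 12.4446

E[X] = 12.4446


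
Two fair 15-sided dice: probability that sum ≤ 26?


Total outcomes = 15×15 = 225
Favorable (sum ≤ 26): 215
P = 215/225 = 0.9556

P = 0.9556


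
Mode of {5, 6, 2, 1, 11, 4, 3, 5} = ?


Frequencies: 1:1, 2:1, 3:1, 4:1, 5:2, 6:1, 11:1
Max frequency = 2
Mode = 5

Mode = 5


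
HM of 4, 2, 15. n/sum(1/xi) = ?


Sum of reciprocals = 1/4 + 1/2 + 1/15 = 0.816667
HM = 3/0.816667 = 3.6735

HM = 3.6735


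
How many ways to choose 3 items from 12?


C(12,3) = 12!/(3! × 9!)
= 479001600/(6 × 362880)
= 220

C(12,3) = 220


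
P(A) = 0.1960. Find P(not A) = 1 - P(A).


P(not A) = 1 - 0.1960 = 0.8040

P(not A) = 0.8040


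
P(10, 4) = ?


P(10,4) = 10!/6!
= 3628800/720
= 5040

P(10,4) = 5040


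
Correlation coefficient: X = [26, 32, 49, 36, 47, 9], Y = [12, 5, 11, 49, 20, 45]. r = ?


Mean X = 33.1667, Mean Y = 23.6667
SD X = 13.458785, SD Y = 17.104255
Cov = -98.277778
r = -98.277778/(13.458785*17.104255) = -0.4269

r = -0.4269


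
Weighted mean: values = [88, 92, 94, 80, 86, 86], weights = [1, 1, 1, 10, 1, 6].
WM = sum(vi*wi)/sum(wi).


Numerator = 88*1 + 92*1 + 94*1 + 80*10 + 86*1 + 86*6 = 1676
Denominator = 1 + 1 + 1 + 10 + 1 + 6 = 20
WM = 1676/20 = 83.8000

WM = 83.8000


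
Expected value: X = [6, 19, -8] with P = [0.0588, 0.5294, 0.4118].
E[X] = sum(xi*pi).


E[X] = 6*0.0588 + 19*0.5294 - 8*0.4118
= 0.3528 + 10.0586 - 3.2944
= 7.1170

E[X] = 7.1170


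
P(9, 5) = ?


P(9,5) = 9!/4!
= 362880/24
= 15120

P(9,5) = 15120


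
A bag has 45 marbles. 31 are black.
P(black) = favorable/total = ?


P = 31/45 = 0.6889

P = 0.6889


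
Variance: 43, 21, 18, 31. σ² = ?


Mean = 28.2500
Squared deviations: 217.5625, 52.5625, 105.0625, 7.5625
Sum = 382.7500
Variance = 382.7500/4 = 95.6875

Variance = 95.6875


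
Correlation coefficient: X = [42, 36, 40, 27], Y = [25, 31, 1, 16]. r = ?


Mean X = 36.2500, Mean Y = 18.2500
SD X = 5.760859, SD Y = 11.299889
Cov = -2.062500
r = -2.062500/(5.760859*11.299889) = -0.0317

r = -0.0317


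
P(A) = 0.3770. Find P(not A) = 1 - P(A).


P(not A) = 1 - 0.3770 = 0.6230

P(not A) = 0.6230


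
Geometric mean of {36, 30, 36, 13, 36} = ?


Product = 36 × 30 × 36 × 13 × 36 = 18195840
GM = 18195840^(1/5) = 28.3136

GM = 28.3136


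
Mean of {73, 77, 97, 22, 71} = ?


Sum = 73 + 77 + 97 + 22 + 71 = 340
n = 5
Mean = 340/5 = 68.0000

Mean = 68.0000


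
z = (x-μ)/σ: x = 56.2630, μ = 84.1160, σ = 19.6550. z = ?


z = (56.2630 - 84.1160)/19.6550
= -27.8530/19.6550
= -1.4171

z = -1.4171


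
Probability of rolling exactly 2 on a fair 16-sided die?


Favorable outcomes (roll = 2): 1
Total outcomes = 16
P = 1/16 = 0.0625

P = 0.0625


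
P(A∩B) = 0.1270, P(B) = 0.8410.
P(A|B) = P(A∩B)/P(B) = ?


P(A|B) = 0.1270/0.8410 = 0.1510

P(A|B) = 0.1510


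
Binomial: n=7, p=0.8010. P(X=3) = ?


C(7,3) = 35
p^3 = 0.513922
(1-p)^4 = 0.001568
P = 35 * 0.513922 * 0.001568 = 0.0282

P(X=3) = 0.0282


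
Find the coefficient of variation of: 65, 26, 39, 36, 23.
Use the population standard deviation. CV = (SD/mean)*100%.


Mean = 37.8000
SD = 14.8513
CV = (14.8513/37.8000)*100 = 39.2891%

CV = 39.2891%


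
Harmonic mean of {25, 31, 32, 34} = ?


Sum of reciprocals = 1/25 + 1/31 + 1/32 + 1/34 = 0.132920
HM = 4/0.132920 = 30.0933

HM = 30.0933


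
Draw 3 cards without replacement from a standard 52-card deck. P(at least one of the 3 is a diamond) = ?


P(at least one) = 1 - P(none)
P(none) = (39/52) × (38/51) × (37/50) = 0.413529
P(at least one) = 1 - 0.413529 = 0.5865

P = 0.5865


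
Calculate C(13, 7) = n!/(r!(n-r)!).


C(13,7) = 13!/(7! × 6!)
= 6227020800/(5040 × 720)
= 1716

C(13,7) = 1716


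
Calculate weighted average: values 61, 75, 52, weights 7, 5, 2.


Numerator = 61*7 + 75*5 + 52*2 = 906
Denominator = 7 + 5 + 2 = 14
WM = 906/14 = 64.7143

WM = 64.7143


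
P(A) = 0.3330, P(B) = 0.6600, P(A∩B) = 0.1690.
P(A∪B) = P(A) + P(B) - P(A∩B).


P(A∪B) = 0.3330 + 0.6600 - 0.1690
= 0.9930 - 0.1690
= 0.8240

P(A∪B) = 0.8240


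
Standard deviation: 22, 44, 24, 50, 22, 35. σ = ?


Mean = 32.8333
Variance = 122.8056
SD = sqrt(122.8056) = 11.0818

SD = 11.0818


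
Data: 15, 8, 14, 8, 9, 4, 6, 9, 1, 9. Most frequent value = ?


Frequencies: 1:1, 4:1, 6:1, 8:2, 9:3, 14:1, 15:1
Max frequency = 3
Mode = 9

Mode = 9


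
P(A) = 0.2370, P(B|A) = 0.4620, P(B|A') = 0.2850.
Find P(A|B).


P(B) = P(B|A)*P(A) + P(B|A')*P(A')
= 0.4620*0.2370 + 0.2850*0.7630
= 0.109494 + 0.217455 = 0.326949
P(A|B) = 0.109494/0.326949 = 0.3349

P(A|B) = 0.3349


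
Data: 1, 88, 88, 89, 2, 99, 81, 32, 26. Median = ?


Sorted: 1, 2, 26, 32, 81, 88, 88, 89, 99
n = 9 (odd)
Middle value = 81

Median = 81


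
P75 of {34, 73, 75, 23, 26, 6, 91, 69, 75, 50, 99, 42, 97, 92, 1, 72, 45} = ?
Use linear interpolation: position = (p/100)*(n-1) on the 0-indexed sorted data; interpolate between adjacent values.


Sorted: 1, 6, 23, 26, 34, 42, 45, 50, 69, 72, 73, 75, 75, 91, 92, 97, 99
n = 17
Index = 75/100 * 16 = 12.0000
Lower = data[12] = 75, Upper = data[13] = 91
P75 = 75 + 0*(16) = 75.0000

P75 = 75.0000


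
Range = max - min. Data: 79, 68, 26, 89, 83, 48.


Max = 89, Min = 26
Range = 89 - 26 = 63

Range = 63


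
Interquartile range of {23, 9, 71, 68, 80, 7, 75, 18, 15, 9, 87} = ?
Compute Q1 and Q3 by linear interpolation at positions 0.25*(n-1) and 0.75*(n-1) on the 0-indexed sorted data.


Sorted: 7, 9, 9, 15, 18, 23, 68, 71, 75, 80, 87
Q1 (25th %ile) = 12.0000
Q3 (75th %ile) = 73.0000
IQR = 73.0000 - 12.0000 = 61.0000

IQR = 61.0000


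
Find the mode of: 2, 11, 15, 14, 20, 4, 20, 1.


Frequencies: 1:1, 2:1, 4:1, 11:1, 14:1, 15:1, 20:2
Max frequency = 2
Mode = 20

Mode = 20


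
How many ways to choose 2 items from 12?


C(12,2) = 12!/(2! × 10!)
= 479001600/(2 × 3628800)
= 66

C(12,2) = 66


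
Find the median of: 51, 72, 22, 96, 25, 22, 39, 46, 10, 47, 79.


Sorted: 10, 22, 22, 25, 39, 46, 47, 51, 72, 79, 96
n = 11 (odd)
Middle value = 46

Median = 46


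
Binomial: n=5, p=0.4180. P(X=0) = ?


C(5,0) = 1
p^0 = 1.000000
(1-p)^5 = 0.066775
P = 1 * 1.000000 * 0.066775 = 0.0668

P(X=0) = 0.0668


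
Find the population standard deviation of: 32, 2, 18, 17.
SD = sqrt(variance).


Mean = 17.2500
Variance = 112.6875
SD = sqrt(112.6875) = 10.6154

SD = 10.6154


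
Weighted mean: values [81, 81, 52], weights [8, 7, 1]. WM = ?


Numerator = 81*8 + 81*7 + 52*1 = 1267
Denominator = 8 + 7 + 1 = 16
WM = 1267/16 = 79.1875

WM = 79.1875


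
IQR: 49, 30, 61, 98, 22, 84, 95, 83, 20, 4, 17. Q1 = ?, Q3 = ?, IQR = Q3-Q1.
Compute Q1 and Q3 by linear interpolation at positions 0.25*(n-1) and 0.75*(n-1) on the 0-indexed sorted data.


Sorted: 4, 17, 20, 22, 30, 49, 61, 83, 84, 95, 98
Q1 (25th %ile) = 21.0000
Q3 (75th %ile) = 83.5000
IQR = 83.5000 - 21.0000 = 62.5000

IQR = 62.5000


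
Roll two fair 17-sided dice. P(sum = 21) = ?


Total outcomes = 17×17 = 289
Favorable (sum = 21): 14
P = 14/289 = 0.0484

P = 0.0484


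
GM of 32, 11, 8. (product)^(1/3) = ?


Product = 32 × 11 × 8 = 2816
GM = 2816^(1/3) = 14.1214

GM = 14.1214


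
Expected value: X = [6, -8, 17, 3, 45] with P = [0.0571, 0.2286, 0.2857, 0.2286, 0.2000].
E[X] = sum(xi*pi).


E[X] = 6*0.0571 - 8*0.2286 + 17*0.2857 + 3*0.2286 + 45*0.2000
= 0.3426 - 1.8288 + 4.8569 + 0.6858 + 9.0000
= 13.0565

E[X] = 13.0565


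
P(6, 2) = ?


P(6,2) = 6!/4!
= 720/24
= 30

P(6,2) = 30


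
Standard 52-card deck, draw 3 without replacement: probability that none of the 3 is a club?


P(no clubs) = (39/52) × (38/51) × (37/50)
= 0.4135

P = 0.4135


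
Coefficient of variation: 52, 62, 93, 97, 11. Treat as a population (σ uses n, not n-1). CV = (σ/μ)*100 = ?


Mean = 63.0000
SD = 31.2474
CV = (31.2474/63.0000)*100 = 49.5990%

CV = 49.5990%


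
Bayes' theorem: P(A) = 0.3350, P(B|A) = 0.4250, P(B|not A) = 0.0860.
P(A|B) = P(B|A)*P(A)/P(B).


P(B) = P(B|A)*P(A) + P(B|A')*P(A')
= 0.4250*0.3350 + 0.0860*0.6650
= 0.142375 + 0.057190 = 0.199565
P(A|B) = 0.142375/0.199565 = 0.7134

P(A|B) = 0.7134


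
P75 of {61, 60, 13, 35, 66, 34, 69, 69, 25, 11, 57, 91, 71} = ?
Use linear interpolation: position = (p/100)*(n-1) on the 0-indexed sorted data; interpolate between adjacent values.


Sorted: 11, 13, 25, 34, 35, 57, 60, 61, 66, 69, 69, 71, 91
n = 13
Index = 75/100 * 12 = 9.0000
Lower = data[9] = 69, Upper = data[10] = 69
P75 = 69 + 0*(0) = 69.0000

P75 = 69.0000


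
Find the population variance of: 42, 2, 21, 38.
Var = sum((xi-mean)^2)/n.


Mean = 25.7500
Squared deviations: 264.0625, 564.0625, 22.5625, 150.0625
Sum = 1000.7500
Variance = 1000.7500/4 = 250.1875

Variance = 250.1875


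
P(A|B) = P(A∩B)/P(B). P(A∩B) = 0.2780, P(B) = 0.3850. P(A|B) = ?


P(A|B) = 0.2780/0.3850 = 0.7221

P(A|B) = 0.7221


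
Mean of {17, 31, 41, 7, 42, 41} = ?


Sum = 17 + 31 + 41 + 7 + 42 + 41 = 179
n = 6
Mean = 179/6 = 29.8333

Mean = 29.8333


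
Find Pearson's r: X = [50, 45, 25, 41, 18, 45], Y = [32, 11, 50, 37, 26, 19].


Mean X = 37.3333, Mean Y = 29.1667
SD X = 11.671428, SD Y = 12.562068
Cov = -58.055556
r = -58.055556/(11.671428*12.562068) = -0.3960

r = -0.3960


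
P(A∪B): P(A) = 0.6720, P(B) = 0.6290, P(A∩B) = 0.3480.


P(A∪B) = 0.6720 + 0.6290 - 0.3480
= 1.3010 - 0.3480
= 0.9530

P(A∪B) = 0.9530


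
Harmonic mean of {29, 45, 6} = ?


Sum of reciprocals = 1/29 + 1/45 + 1/6 = 0.223372
HM = 3/0.223372 = 13.4305

HM = 13.4305


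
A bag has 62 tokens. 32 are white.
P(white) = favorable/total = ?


P = 32/62 = 0.5161

P = 0.5161


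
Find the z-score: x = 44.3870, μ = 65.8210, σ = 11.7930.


z = (44.3870 - 65.8210)/11.7930
= -21.4340/11.7930
= -1.8175

z = -1.8175


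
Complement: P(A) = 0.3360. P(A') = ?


P(not A) = 1 - 0.3360 = 0.6640

P(not A) = 0.6640


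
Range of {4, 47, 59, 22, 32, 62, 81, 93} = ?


Max = 93, Min = 4
Range = 93 - 4 = 89

Range = 89


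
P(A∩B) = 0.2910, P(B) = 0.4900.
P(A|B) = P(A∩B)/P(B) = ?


P(A|B) = 0.2910/0.4900 = 0.5939

P(A|B) = 0.5939


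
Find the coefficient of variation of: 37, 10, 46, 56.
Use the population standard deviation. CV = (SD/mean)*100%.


Mean = 37.2500
SD = 17.1081
CV = (17.1081/37.2500)*100 = 45.9278%

CV = 45.9278%


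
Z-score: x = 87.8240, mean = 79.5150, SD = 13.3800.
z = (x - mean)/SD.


z = (87.8240 - 79.5150)/13.3800
= 8.3090/13.3800
= 0.6210

z = 0.6210


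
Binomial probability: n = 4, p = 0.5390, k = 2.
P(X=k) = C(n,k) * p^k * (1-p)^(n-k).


C(4,2) = 6
p^2 = 0.290521
(1-p)^2 = 0.212521
P = 6 * 0.290521 * 0.212521 = 0.3705

P(X=2) = 0.3705


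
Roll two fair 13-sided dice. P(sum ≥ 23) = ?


Total outcomes = 13×13 = 169
Favorable (sum ≥ 23): 10
P = 10/169 = 0.0592

P = 0.0592


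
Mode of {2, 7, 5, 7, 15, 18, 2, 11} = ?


Frequencies: 2:2, 5:1, 7:2, 11:1, 15:1, 18:1
Max frequency = 2
Mode = 2, 7

Mode = 2, 7


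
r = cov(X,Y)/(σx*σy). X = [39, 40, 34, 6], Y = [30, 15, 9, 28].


Mean X = 29.7500, Mean Y = 20.5000
SD X = 13.899191, SD Y = 8.789198
Cov = -48.875000
r = -48.875000/(13.899191*8.789198) = -0.4001

r = -0.4001


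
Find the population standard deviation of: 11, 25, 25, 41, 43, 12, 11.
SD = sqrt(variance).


Mean = 24.0000
Variance = 162.0000
SD = sqrt(162.0000) = 12.7279

SD = 12.7279


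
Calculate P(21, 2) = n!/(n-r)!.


P(21,2) = 21!/19!
= 51090942171709440000/121645100408832000
= 420

P(21,2) = 420


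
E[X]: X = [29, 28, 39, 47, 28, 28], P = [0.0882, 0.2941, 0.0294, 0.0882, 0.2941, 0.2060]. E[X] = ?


E[X] = 29*0.0882 + 28*0.2941 + 39*0.0294 + 47*0.0882 + 28*0.2941 + 28*0.2060
= 2.5578 + 8.2348 + 1.1466 + 4.1454 + 8.2348 + 5.7680
= 30.0874

E[X] = 30.0874


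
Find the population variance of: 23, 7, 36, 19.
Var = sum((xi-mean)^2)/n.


Mean = 21.2500
Squared deviations: 3.0625, 203.0625, 217.5625, 5.0625
Sum = 428.7500
Variance = 428.7500/4 = 107.1875

Variance = 107.1875


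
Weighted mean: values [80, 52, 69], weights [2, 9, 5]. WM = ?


Numerator = 80*2 + 52*9 + 69*5 = 973
Denominator = 2 + 9 + 5 = 16
WM = 973/16 = 60.8125

WM = 60.8125


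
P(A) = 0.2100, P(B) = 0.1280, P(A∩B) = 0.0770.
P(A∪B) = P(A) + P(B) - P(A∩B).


P(A∪B) = 0.2100 + 0.1280 - 0.0770
= 0.3380 - 0.0770
= 0.2610

P(A∪B) = 0.2610


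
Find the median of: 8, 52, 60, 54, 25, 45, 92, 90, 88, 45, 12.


Sorted: 8, 12, 25, 45, 45, 52, 54, 60, 88, 90, 92
n = 11 (odd)
Middle value = 52

Median = 52


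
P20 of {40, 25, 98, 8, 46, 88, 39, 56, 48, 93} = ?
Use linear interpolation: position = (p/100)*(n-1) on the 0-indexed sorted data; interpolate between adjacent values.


Sorted: 8, 25, 39, 40, 46, 48, 56, 88, 93, 98
n = 10
Index = 20/100 * 9 = 1.8000
Lower = data[1] = 25, Upper = data[2] = 39
P20 = 25 + 0.8000*(14) = 36.2000

P20 = 36.2000


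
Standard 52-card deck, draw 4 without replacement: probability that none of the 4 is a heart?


P(no hearts) = (39/52) × (38/51) × (37/50) × (36/49)
= 0.3038

P = 0.3038


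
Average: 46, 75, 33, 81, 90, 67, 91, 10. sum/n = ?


Sum = 46 + 75 + 33 + 81 + 90 + 67 + 91 + 10 = 493
n = 8
Mean = 493/8 = 61.6250

Mean = 61.6250


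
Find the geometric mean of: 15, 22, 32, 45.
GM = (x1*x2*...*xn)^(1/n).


Product = 15 × 22 × 32 × 45 = 475200
GM = 475200^(1/4) = 26.2554

GM = 26.2554


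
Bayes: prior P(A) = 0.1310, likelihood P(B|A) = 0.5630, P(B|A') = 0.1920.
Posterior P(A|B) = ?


P(B) = P(B|A)*P(A) + P(B|A')*P(A')
= 0.5630*0.1310 + 0.1920*0.8690
= 0.073753 + 0.166848 = 0.240601
P(A|B) = 0.073753/0.240601 = 0.3065

P(A|B) = 0.3065


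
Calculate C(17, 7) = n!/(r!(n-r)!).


C(17,7) = 17!/(7! × 10!)
= 355687428096000/(5040 × 3628800)
= 19448

C(17,7) = 19448


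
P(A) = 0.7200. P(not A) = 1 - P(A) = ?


P(not A) = 1 - 0.7200 = 0.2800

P(not A) = 0.2800


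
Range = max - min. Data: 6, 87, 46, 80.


Max = 87, Min = 6
Range = 87 - 6 = 81

Range = 81


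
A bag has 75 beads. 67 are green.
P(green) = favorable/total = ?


P = 67/75 = 0.8933

P = 0.8933


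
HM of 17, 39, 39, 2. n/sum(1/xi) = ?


Sum of reciprocals = 1/17 + 1/39 + 1/39 + 1/2 = 0.610106
HM = 4/0.610106 = 6.5562

HM = 6.5562


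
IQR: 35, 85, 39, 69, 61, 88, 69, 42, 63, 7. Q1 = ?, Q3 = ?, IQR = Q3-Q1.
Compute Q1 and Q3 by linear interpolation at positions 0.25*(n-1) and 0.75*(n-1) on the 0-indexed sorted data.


Sorted: 7, 35, 39, 42, 61, 63, 69, 69, 85, 88
Q1 (25th %ile) = 39.7500
Q3 (75th %ile) = 69.0000
IQR = 69.0000 - 39.7500 = 29.2500

IQR = 29.2500


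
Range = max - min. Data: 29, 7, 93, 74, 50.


Max = 93, Min = 7
Range = 93 - 7 = 86

Range = 86


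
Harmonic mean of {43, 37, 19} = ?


Sum of reciprocals = 1/43 + 1/37 + 1/19 = 0.102914
HM = 3/0.102914 = 29.1504

HM = 29.1504


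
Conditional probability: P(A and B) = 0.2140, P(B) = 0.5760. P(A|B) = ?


P(A|B) = 0.2140/0.5760 = 0.3715

P(A|B) = 0.3715


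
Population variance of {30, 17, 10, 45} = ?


Mean = 25.5000
Squared deviations: 20.2500, 72.2500, 240.2500, 380.2500
Sum = 713.0000
Variance = 713.0000/4 = 178.2500

Variance = 178.2500


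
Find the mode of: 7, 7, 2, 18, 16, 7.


Frequencies: 2:1, 7:3, 16:1, 18:1
Max frequency = 3
Mode = 7

Mode = 7


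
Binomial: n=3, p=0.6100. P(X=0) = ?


C(3,0) = 1
p^0 = 1.000000
(1-p)^3 = 0.059319
P = 1 * 1.000000 * 0.059319 = 0.0593

P(X=0) = 0.0593


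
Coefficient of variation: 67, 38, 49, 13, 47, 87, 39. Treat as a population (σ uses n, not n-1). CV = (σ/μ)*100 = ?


Mean = 48.5714
SD = 21.6720
CV = (21.6720/48.5714)*100 = 44.6187%

CV = 44.6187%


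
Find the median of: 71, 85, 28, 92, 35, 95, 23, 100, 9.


Sorted: 9, 23, 28, 35, 71, 85, 92, 95, 100
n = 9 (odd)
Middle value = 71

Median = 71


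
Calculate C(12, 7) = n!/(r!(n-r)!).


C(12,7) = 12!/(7! × 5!)
= 479001600/(5040 × 120)
= 792

C(12,7) = 792


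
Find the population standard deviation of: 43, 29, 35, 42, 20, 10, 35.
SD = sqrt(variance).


Mean = 30.5714
Variance = 123.1020
SD = sqrt(123.1020) = 11.0951

SD = 11.0951


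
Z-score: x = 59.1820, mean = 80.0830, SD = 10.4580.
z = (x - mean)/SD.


z = (59.1820 - 80.0830)/10.4580
= -20.9010/10.4580
= -1.9986

z = -1.9986


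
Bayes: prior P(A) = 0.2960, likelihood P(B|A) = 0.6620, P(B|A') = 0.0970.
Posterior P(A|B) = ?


P(B) = P(B|A)*P(A) + P(B|A')*P(A')
= 0.6620*0.2960 + 0.0970*0.7040
= 0.195952 + 0.068288 = 0.264240
P(A|B) = 0.195952/0.264240 = 0.7416

P(A|B) = 0.7416


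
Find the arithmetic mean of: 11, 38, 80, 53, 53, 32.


Sum = 11 + 38 + 80 + 53 + 53 + 32 = 267
n = 6
Mean = 267/6 = 44.5000

Mean = 44.5000


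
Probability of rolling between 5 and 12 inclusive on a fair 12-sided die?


Favorable outcomes (5 ≤ roll ≤ 12): 8
Total outcomes = 12
P = 8/12 = 0.6667

P = 0.6667


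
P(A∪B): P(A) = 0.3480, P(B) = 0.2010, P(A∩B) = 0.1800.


P(A∪B) = 0.3480 + 0.2010 - 0.1800
= 0.5490 - 0.1800
= 0.3690

P(A∪B) = 0.3690


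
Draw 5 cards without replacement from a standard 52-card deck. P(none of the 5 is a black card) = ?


P(no black cards) = (26/52) × (25/51) × (24/50) × (23/49) × (22/48)
= 0.0253

P = 0.0253


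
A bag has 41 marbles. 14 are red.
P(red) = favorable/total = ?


P = 14/41 = 0.3415

P = 0.3415


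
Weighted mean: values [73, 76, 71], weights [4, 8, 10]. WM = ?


Numerator = 73*4 + 76*8 + 71*10 = 1610
Denominator = 4 + 8 + 10 = 22
WM = 1610/22 = 73.1818

WM = 73.1818


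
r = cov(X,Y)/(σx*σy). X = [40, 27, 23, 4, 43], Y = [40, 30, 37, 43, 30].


Mean X = 27.4000, Mean Y = 36.0000
SD X = 13.922643, SD Y = 5.253570
Cov = -41.800000
r = -41.800000/(13.922643*5.253570) = -0.5715

r = -0.5715


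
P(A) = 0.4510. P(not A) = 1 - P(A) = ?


P(not A) = 1 - 0.4510 = 0.5490

P(not A) = 0.5490


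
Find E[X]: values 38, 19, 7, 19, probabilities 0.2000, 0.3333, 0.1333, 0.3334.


E[X] = 38*0.2000 + 19*0.3333 + 7*0.1333 + 19*0.3334
= 7.6000 + 6.3327 + 0.9331 + 6.3346
= 21.2004

E[X] = 21.2004


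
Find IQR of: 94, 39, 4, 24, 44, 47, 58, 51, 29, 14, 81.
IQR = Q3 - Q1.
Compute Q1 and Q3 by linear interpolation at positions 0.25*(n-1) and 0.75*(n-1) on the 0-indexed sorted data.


Sorted: 4, 14, 24, 29, 39, 44, 47, 51, 58, 81, 94
Q1 (25th %ile) = 26.5000
Q3 (75th %ile) = 54.5000
IQR = 54.5000 - 26.5000 = 28.0000

IQR = 28.0000


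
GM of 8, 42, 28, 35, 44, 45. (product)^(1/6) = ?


Product = 8 × 42 × 28 × 35 × 44 × 45 = 651974400
GM = 651974400^(1/6) = 29.4468

GM = 29.4468


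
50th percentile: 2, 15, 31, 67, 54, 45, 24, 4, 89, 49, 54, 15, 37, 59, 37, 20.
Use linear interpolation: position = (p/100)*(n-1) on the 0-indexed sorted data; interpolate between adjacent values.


Sorted: 2, 4, 15, 15, 20, 24, 31, 37, 37, 45, 49, 54, 54, 59, 67, 89
n = 16
Index = 50/100 * 15 = 7.5000
Lower = data[7] = 37, Upper = data[8] = 37
P50 = 37 + 0.5000*(0) = 37.0000

P50 = 37.0000


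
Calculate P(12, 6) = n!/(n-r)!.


P(12,6) = 12!/6!
= 479001600/720
= 665280

P(12,6) = 665280


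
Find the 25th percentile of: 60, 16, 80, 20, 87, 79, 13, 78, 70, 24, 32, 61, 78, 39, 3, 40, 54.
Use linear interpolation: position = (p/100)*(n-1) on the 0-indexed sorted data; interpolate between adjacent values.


Sorted: 3, 13, 16, 20, 24, 32, 39, 40, 54, 60, 61, 70, 78, 78, 79, 80, 87
n = 17
Index = 25/100 * 16 = 4.0000
Lower = data[4] = 24, Upper = data[5] = 32
P25 = 24 + 0*(8) = 24.0000

P25 = 24.0000


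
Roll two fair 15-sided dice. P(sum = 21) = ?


Total outcomes = 15×15 = 225
Favorable (sum = 21): 10
P = 10/225 = 0.0444

P = 0.0444


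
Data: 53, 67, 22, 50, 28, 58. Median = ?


Sorted: 22, 28, 50, 53, 58, 67
n = 6 (even)
Middle values: 50 and 53
Median = (50+53)/2 = 51.5000

Median = 51.5000


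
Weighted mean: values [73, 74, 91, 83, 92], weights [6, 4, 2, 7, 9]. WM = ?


Numerator = 73*6 + 74*4 + 91*2 + 83*7 + 92*9 = 2325
Denominator = 6 + 4 + 2 + 7 + 9 = 28
WM = 2325/28 = 83.0357

WM = 83.0357


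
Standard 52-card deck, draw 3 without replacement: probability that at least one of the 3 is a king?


P(at least one) = 1 - P(none)
P(none) = (48/52) × (47/51) × (46/50) = 0.782624
P(at least one) = 1 - 0.782624 = 0.2174

P = 0.2174


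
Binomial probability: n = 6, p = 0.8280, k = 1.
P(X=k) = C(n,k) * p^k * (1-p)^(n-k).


C(6,1) = 6
p^1 = 0.828000
(1-p)^5 = 0.000151
P = 6 * 0.828000 * 0.000151 = 0.0007

P(X=1) = 0.0007


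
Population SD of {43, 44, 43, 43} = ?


Mean = 43.2500
Variance = 0.1875
SD = sqrt(0.1875) = 0.4330

SD = 0.4330


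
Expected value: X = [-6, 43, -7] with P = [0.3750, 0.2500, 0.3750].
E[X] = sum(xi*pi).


E[X] = -6*0.3750 + 43*0.2500 - 7*0.3750
= -2.2500 + 10.7500 - 2.6250
= 5.8750

E[X] = 5.8750


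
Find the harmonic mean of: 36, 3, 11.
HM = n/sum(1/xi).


Sum of reciprocals = 1/36 + 1/3 + 1/11 = 0.452020
HM = 3/0.452020 = 6.6369

HM = 6.6369


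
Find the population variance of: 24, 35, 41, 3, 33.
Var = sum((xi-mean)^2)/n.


Mean = 27.2000
Squared deviations: 10.2400, 60.8400, 190.4400, 585.6400, 33.6400
Sum = 880.8000
Variance = 880.8000/5 = 176.1600

Variance = 176.1600


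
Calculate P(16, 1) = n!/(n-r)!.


P(16,1) = 16!/15!
= 20922789888000/1307674368000
= 16

P(16,1) = 16


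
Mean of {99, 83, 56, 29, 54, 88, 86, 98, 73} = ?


Sum = 99 + 83 + 56 + 29 + 54 + 88 + 86 + 98 + 73 = 666
n = 9
Mean = 666/9 = 74.0000

Mean = 74.0000


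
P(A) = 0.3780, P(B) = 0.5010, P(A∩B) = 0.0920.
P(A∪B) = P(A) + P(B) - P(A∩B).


P(A∪B) = 0.3780 + 0.5010 - 0.0920
= 0.8790 - 0.0920
= 0.7870

P(A∪B) = 0.7870


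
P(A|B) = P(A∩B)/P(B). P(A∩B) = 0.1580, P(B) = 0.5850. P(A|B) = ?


P(A|B) = 0.1580/0.5850 = 0.2701

P(A|B) = 0.2701


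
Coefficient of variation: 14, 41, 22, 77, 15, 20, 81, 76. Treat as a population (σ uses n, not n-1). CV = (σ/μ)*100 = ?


Mean = 43.2500
SD = 28.0346
CV = (28.0346/43.2500)*100 = 64.8198%

CV = 64.8198%


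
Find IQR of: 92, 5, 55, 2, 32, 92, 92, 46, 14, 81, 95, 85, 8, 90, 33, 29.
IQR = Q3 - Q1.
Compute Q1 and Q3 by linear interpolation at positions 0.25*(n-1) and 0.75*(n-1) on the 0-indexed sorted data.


Sorted: 2, 5, 8, 14, 29, 32, 33, 46, 55, 81, 85, 90, 92, 92, 92, 95
Q1 (25th %ile) = 25.2500
Q3 (75th %ile) = 90.5000
IQR = 90.5000 - 25.2500 = 65.2500

IQR = 65.2500


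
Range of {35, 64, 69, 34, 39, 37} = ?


Max = 69, Min = 34
Range = 69 - 34 = 35

Range = 35


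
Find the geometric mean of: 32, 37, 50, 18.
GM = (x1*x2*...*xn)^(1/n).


Product = 32 × 37 × 50 × 18 = 1065600
GM = 1065600^(1/4) = 32.1291

GM = 32.1291


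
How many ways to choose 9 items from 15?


C(15,9) = 15!/(9! × 6!)
= 1307674368000/(362880 × 720)
= 5005

C(15,9) = 5005


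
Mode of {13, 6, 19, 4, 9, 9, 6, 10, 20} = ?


Frequencies: 4:1, 6:2, 9:2, 10:1, 13:1, 19:1, 20:1
Max frequency = 2
Mode = 6, 9

Mode = 6, 9


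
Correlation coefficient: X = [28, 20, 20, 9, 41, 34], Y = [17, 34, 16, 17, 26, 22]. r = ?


Mean X = 25.3333, Mean Y = 22.0000
SD X = 10.419000, SD Y = 6.403124
Cov = 16.500000
r = 16.500000/(10.419000*6.403124) = 0.2473

r = 0.2473


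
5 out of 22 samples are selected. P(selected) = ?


P = 5/22 = 0.2273

P = 0.2273


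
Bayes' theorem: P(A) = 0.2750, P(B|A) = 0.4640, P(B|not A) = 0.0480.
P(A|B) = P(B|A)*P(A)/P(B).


P(B) = P(B|A)*P(A) + P(B|A')*P(A')
= 0.4640*0.2750 + 0.0480*0.7250
= 0.127600 + 0.034800 = 0.162400
P(A|B) = 0.127600/0.162400 = 0.7857

P(A|B) = 0.7857


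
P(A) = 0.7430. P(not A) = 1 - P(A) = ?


P(not A) = 1 - 0.7430 = 0.2570

P(not A) = 0.2570


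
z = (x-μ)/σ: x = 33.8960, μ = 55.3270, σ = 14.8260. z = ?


z = (33.8960 - 55.3270)/14.8260
= -21.4310/14.8260
= -1.4455

z = -1.4455


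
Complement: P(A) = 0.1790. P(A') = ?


P(not A) = 1 - 0.1790 = 0.8210

P(not A) = 0.8210


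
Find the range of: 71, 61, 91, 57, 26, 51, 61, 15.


Max = 91, Min = 15
Range = 91 - 15 = 76

Range = 76


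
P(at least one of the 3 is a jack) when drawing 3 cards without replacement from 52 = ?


P(at least one) = 1 - P(none)
P(none) = (48/52) × (47/51) × (46/50) = 0.782624
P(at least one) = 1 - 0.782624 = 0.2174

P = 0.2174


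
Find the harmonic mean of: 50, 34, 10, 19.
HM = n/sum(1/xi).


Sum of reciprocals = 1/50 + 1/34 + 1/10 + 1/19 = 0.202043
HM = 4/0.202043 = 19.7977

HM = 19.7977


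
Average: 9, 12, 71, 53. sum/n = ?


Sum = 9 + 12 + 71 + 53 = 145
n = 4
Mean = 145/4 = 36.2500

Mean = 36.2500


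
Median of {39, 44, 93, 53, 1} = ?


Sorted: 1, 39, 44, 53, 93
n = 5 (odd)
Middle value = 44

Median = 44


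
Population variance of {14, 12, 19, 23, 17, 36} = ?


Mean = 20.1667
Squared deviations: 38.0278, 66.6944, 1.3611, 8.0278, 10.0278, 250.6944
Sum = 374.8333
Variance = 374.8333/6 = 62.4722

Variance = 62.4722


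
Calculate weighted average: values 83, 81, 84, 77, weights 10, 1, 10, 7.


Numerator = 83*10 + 81*1 + 84*10 + 77*7 = 2290
Denominator = 10 + 1 + 10 + 7 = 28
WM = 2290/28 = 81.7857

WM = 81.7857


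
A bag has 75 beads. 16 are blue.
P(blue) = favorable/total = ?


P = 16/75 = 0.2133

P = 0.2133


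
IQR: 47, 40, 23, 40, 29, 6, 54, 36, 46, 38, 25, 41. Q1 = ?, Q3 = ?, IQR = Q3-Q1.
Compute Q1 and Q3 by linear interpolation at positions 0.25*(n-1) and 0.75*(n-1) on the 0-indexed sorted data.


Sorted: 6, 23, 25, 29, 36, 38, 40, 40, 41, 46, 47, 54
Q1 (25th %ile) = 28.0000
Q3 (75th %ile) = 42.2500
IQR = 42.2500 - 28.0000 = 14.2500

IQR = 14.2500


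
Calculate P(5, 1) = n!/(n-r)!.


P(5,1) = 5!/4!
= 120/24
= 5

P(5,1) = 5


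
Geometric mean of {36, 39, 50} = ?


Product = 36 × 39 × 50 = 70200
GM = 70200^(1/3) = 41.2521

GM = 41.2521


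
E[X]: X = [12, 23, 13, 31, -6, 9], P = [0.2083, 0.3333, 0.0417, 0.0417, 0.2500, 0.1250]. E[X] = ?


E[X] = 12*0.2083 + 23*0.3333 + 13*0.0417 + 31*0.0417 - 6*0.2500 + 9*0.1250
= 2.4996 + 7.6659 + 0.5421 + 1.2927 - 1.5000 + 1.1250
= 11.6253

E[X] = 11.6253


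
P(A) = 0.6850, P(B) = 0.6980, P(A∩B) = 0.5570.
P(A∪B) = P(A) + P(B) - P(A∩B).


P(A∪B) = 0.6850 + 0.6980 - 0.5570
= 1.3830 - 0.5570
= 0.8260

P(A∪B) = 0.8260


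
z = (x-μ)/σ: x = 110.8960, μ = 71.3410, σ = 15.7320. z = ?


z = (110.8960 - 71.3410)/15.7320
= 39.5550/15.7320
= 2.5143

z = 2.5143


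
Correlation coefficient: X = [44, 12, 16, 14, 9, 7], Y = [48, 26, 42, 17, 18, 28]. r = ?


Mean X = 17.0000, Mean Y = 29.8333
SD X = 12.436505, SD Y = 11.553018
Cov = 108.166667
r = 108.166667/(12.436505*11.553018) = 0.7528

r = 0.7528


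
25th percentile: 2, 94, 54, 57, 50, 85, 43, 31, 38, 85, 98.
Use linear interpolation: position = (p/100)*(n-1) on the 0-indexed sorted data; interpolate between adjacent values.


Sorted: 2, 31, 38, 43, 50, 54, 57, 85, 85, 94, 98
n = 11
Index = 25/100 * 10 = 2.5000
Lower = data[2] = 38, Upper = data[3] = 43
P25 = 38 + 0.5000*(5) = 40.5000

P25 = 40.5000


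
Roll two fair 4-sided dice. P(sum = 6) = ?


Total outcomes = 4×4 = 16
Favorable (sum = 6): 3
P = 3/16 = 0.1875

P = 0.1875


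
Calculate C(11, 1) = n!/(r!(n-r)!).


C(11,1) = 11!/(1! × 10!)
= 39916800/(1 × 3628800)
= 11

C(11,1) = 11


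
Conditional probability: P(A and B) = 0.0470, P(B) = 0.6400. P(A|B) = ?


P(A|B) = 0.0470/0.6400 = 0.0734

P(A|B) = 0.0734


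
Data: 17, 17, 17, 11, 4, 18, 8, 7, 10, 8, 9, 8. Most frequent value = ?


Frequencies: 4:1, 7:1, 8:3, 9:1, 10:1, 11:1, 17:3, 18:1
Max frequency = 3
Mode = 8, 17

Mode = 8, 17


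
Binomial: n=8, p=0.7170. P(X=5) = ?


C(8,5) = 56
p^5 = 0.189494
(1-p)^3 = 0.022665
P = 56 * 0.189494 * 0.022665 = 0.2405

P(X=5) = 0.2405


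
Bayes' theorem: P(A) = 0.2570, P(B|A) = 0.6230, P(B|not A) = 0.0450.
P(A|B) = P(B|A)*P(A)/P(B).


P(B) = P(B|A)*P(A) + P(B|A')*P(A')
= 0.6230*0.2570 + 0.0450*0.7430
= 0.160111 + 0.033435 = 0.193546
P(A|B) = 0.160111/0.193546 = 0.8273

P(A|B) = 0.8273


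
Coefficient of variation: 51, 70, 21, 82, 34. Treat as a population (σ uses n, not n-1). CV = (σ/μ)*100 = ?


Mean = 51.6000
SD = 22.4018
CV = (22.4018/51.6000)*100 = 43.4143%

CV = 43.4143%


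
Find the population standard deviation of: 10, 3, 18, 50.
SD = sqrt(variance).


Mean = 20.2500
Variance = 323.1875
SD = sqrt(323.1875) = 17.9774

SD = 17.9774


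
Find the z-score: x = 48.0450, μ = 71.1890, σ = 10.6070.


z = (48.0450 - 71.1890)/10.6070
= -23.1440/10.6070
= -2.1820

z = -2.1820


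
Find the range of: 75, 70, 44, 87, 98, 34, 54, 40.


Max = 98, Min = 34
Range = 98 - 34 = 64

Range = 64


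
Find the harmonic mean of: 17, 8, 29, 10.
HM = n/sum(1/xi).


Sum of reciprocals = 1/17 + 1/8 + 1/29 + 1/10 = 0.318306
HM = 4/0.318306 = 12.5665

HM = 12.5665


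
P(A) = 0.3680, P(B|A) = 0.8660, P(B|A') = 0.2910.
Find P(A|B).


P(B) = P(B|A)*P(A) + P(B|A')*P(A')
= 0.8660*0.3680 + 0.2910*0.6320
= 0.318688 + 0.183912 = 0.502600
P(A|B) = 0.318688/0.502600 = 0.6341

P(A|B) = 0.6341


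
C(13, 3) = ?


C(13,3) = 13!/(3! × 10!)
= 6227020800/(6 × 3628800)
= 286

C(13,3) = 286


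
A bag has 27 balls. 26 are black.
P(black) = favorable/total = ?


P = 26/27 = 0.9630

P = 0.9630


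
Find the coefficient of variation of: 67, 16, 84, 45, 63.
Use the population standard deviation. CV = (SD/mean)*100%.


Mean = 55.0000
SD = 23.1084
CV = (23.1084/55.0000)*100 = 42.0153%

CV = 42.0153%


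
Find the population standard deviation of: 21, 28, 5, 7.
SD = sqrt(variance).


Mean = 15.2500
Variance = 92.1875
SD = sqrt(92.1875) = 9.6014

SD = 9.6014


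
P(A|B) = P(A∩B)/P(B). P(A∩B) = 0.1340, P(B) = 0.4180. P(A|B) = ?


P(A|B) = 0.1340/0.4180 = 0.3206

P(A|B) = 0.3206


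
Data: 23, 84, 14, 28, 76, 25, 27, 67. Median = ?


Sorted: 14, 23, 25, 27, 28, 67, 76, 84
n = 8 (even)
Middle values: 27 and 28
Median = (27+28)/2 = 27.5000

Median = 27.5000


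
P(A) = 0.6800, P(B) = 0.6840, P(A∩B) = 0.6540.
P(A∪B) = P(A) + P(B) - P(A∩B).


P(A∪B) = 0.6800 + 0.6840 - 0.6540
= 1.3640 - 0.6540
= 0.7100

P(A∪B) = 0.7100


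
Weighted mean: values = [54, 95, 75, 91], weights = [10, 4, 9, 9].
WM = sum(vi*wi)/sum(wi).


Numerator = 54*10 + 95*4 + 75*9 + 91*9 = 2414
Denominator = 10 + 4 + 9 + 9 = 32
WM = 2414/32 = 75.4375

WM = 75.4375


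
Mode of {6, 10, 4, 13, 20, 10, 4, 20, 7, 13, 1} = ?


Frequencies: 1:1, 4:2, 6:1, 7:1, 10:2, 13:2, 20:2
Max frequency = 2
Mode = 4, 10, 13, 20

Mode = 4, 10, 13, 20


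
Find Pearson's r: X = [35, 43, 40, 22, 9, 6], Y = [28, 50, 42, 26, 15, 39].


Mean X = 25.8333, Mean Y = 33.3333
SD X = 14.553541, SD Y = 11.571037
Cov = 97.388889
r = 97.388889/(14.553541*11.571037) = 0.5783

r = 0.5783


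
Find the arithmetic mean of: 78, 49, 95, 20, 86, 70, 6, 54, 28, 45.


Sum = 78 + 49 + 95 + 20 + 86 + 70 + 6 + 54 + 28 + 45 = 531
n = 10
Mean = 531/10 = 53.1000

Mean = 53.1000


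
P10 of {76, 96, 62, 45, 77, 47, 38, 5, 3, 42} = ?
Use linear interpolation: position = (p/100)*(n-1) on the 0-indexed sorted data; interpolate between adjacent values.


Sorted: 3, 5, 38, 42, 45, 47, 62, 76, 77, 96
n = 10
Index = 10/100 * 9 = 0.9000
Lower = data[0] = 3, Upper = data[1] = 5
P10 = 3 + 0.9000*(2) = 4.8000

P10 = 4.8000


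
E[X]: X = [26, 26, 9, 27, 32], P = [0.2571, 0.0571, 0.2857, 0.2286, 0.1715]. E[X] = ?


E[X] = 26*0.2571 + 26*0.0571 + 9*0.2857 + 27*0.2286 + 32*0.1715
= 6.6846 + 1.4846 + 2.5713 + 6.1722 + 5.4880
= 22.4007

E[X] = 22.4007


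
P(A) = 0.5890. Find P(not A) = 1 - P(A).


P(not A) = 1 - 0.5890 = 0.4110

P(not A) = 0.4110


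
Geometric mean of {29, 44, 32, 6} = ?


Product = 29 × 44 × 32 × 6 = 244992
GM = 244992^(1/4) = 22.2478

GM = 22.2478


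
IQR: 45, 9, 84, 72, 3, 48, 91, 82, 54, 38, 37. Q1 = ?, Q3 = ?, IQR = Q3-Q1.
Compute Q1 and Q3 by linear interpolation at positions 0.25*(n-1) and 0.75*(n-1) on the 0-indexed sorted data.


Sorted: 3, 9, 37, 38, 45, 48, 54, 72, 82, 84, 91
Q1 (25th %ile) = 37.5000
Q3 (75th %ile) = 77.0000
IQR = 77.0000 - 37.5000 = 39.5000

IQR = 39.5000


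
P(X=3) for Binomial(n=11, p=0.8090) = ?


C(11,3) = 165
p^3 = 0.529475
(1-p)^8 = 1.771197e-06
P = 165 * 0.529475 * 1.771197e-06 = 0.0002

P(X=3) = 0.0002


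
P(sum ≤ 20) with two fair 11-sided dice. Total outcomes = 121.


Total outcomes = 11×11 = 121
Favorable (sum ≤ 20): 118
P = 118/121 = 0.9752

P = 0.9752


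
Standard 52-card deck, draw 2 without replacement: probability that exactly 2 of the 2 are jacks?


Hypergeometric: P(X=2) = C(4,2)·C(48,0) / C(52,2)
= 6 × 1 / 1326
= 6/1326 = 0.0045

P = 0.0045


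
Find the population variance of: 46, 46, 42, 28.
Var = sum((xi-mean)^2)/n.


Mean = 40.5000
Squared deviations: 30.2500, 30.2500, 2.2500, 156.2500
Sum = 219.0000
Variance = 219.0000/4 = 54.7500

Variance = 54.7500


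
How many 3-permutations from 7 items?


P(7,3) = 7!/4!
= 5040/24
= 210

P(7,3) = 210


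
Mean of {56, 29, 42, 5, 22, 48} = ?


Sum = 56 + 29 + 42 + 5 + 22 + 48 = 202
n = 6
Mean = 202/6 = 33.6667

Mean = 33.6667


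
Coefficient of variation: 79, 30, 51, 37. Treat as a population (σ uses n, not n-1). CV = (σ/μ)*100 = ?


Mean = 49.2500
SD = 18.7667
CV = (18.7667/49.2500)*100 = 38.1049%

CV = 38.1049%


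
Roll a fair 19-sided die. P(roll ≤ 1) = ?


Favorable outcomes (roll ≤ 1): 1
Total outcomes = 19
P = 1/19 = 0.0526

P = 0.0526


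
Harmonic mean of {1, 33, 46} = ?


Sum of reciprocals = 1/1 + 1/33 + 1/46 = 1.052042
HM = 3/1.052042 = 2.8516

HM = 2.8516


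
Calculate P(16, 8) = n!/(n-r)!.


P(16,8) = 16!/8!
= 20922789888000/40320
= 518918400

P(16,8) = 518918400


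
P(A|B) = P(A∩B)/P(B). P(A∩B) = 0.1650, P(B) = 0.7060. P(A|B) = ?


P(A|B) = 0.1650/0.7060 = 0.2337

P(A|B) = 0.2337


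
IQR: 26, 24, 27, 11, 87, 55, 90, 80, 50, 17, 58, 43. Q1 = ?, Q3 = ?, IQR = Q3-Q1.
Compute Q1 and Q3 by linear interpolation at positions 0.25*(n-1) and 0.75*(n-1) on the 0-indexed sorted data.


Sorted: 11, 17, 24, 26, 27, 43, 50, 55, 58, 80, 87, 90
Q1 (25th %ile) = 25.5000
Q3 (75th %ile) = 63.5000
IQR = 63.5000 - 25.5000 = 38.0000

IQR = 38.0000


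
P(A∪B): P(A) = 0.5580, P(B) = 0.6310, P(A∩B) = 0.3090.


P(A∪B) = 0.5580 + 0.6310 - 0.3090
= 1.1890 - 0.3090
= 0.8800

P(A∪B) = 0.8800


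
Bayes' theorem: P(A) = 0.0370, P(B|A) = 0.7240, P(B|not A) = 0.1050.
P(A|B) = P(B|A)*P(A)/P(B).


P(B) = P(B|A)*P(A) + P(B|A')*P(A')
= 0.7240*0.0370 + 0.1050*0.9630
= 0.026788 + 0.101115 = 0.127903
P(A|B) = 0.026788/0.127903 = 0.2094

P(A|B) = 0.2094


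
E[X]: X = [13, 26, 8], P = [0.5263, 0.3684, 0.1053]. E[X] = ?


E[X] = 13*0.5263 + 26*0.3684 + 8*0.1053
= 6.8419 + 9.5784 + 0.8424
= 17.2627

E[X] = 17.2627


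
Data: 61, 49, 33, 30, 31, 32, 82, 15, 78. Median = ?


Sorted: 15, 30, 31, 32, 33, 49, 61, 78, 82
n = 9 (odd)
Middle value = 33

Median = 33


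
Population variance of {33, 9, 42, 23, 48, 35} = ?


Mean = 31.6667
Squared deviations: 1.7778, 513.7778, 106.7778, 75.1111, 266.7778, 11.1111
Sum = 975.3333
Variance = 975.3333/6 = 162.5556

Variance = 162.5556


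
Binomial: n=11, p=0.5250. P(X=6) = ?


C(11,6) = 462
p^6 = 0.020939
(1-p)^5 = 0.024181
P = 462 * 0.020939 * 0.024181 = 0.2339

P(X=6) = 0.2339


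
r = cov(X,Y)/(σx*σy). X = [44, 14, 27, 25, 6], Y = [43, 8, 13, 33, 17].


Mean X = 23.2000, Mean Y = 22.8000
SD X = 12.890306, SD Y = 13.120976
Cov = 127.440000
r = 127.440000/(12.890306*13.120976) = 0.7535

r = 0.7535
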